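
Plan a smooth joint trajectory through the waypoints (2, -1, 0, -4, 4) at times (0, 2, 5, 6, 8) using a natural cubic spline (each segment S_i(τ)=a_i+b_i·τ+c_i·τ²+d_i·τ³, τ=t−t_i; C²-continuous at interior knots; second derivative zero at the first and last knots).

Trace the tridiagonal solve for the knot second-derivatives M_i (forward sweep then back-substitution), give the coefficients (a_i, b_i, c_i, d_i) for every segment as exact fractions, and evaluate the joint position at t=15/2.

  seg 0: a=2 b=-3001/1248 c=0 d=1129/4992
  seg 1: a=-1 b=193/624 c=1129/832 d=-259/576
  seg 2: a=0 b=-9209/2496 c=-1119/416 d=5939/2496
  seg 3: a=-4 b=-1205/624 c=3701/832 d=-3701/4992
S(15/2) = 8119/13312

Δ: Δ0=-3/2, Δ1=1/3, Δ2=-4, Δ3=4
row 1: diag=10, rhs=11; c'=3/10, d'=11/10
row 2: denom=8−3·3/10=71/10; d'=(-26−3·11/10)/(71/10)=-293/71
row 3: denom=6−1·10/71=416/71; d'=(48−1·-293/71)/(416/71)=3701/416
back: M3=3701/416
back: M2=-293/71−10/71·3701/416=-1119/208
back: M1=11/10−3/10·-1119/208=1129/416
M: M0=0, M1=1129/416, M2=-1119/208, M3=3701/416, M4=0
seg 0: a=2, c=M0/2=0, d=(M1−M0)/(6·2)=1129/4992, b=Δ0−h0·(2M0+M1)/6=-3001/1248
seg 1: a=-1, c=M1/2=1129/832, d=(M2−M1)/(6·3)=-259/576, b=Δ1−h1·(2M1+M2)/6=193/624
seg 2: a=0, c=M2/2=-1119/416, d=(M3−M2)/(6·1)=5939/2496, b=Δ2−h2·(2M2+M3)/6=-9209/2496
seg 3: a=-4, c=M3/2=3701/832, d=(M4−M3)/(6·2)=-3701/4992, b=Δ3−h3·(2M3+M4)/6=-1205/624
t_q=15/2 → seg 3, τ=3/2; S=-4+-1205/624·τ+3701/832·τ²+-3701/4992·τ³=8119/13312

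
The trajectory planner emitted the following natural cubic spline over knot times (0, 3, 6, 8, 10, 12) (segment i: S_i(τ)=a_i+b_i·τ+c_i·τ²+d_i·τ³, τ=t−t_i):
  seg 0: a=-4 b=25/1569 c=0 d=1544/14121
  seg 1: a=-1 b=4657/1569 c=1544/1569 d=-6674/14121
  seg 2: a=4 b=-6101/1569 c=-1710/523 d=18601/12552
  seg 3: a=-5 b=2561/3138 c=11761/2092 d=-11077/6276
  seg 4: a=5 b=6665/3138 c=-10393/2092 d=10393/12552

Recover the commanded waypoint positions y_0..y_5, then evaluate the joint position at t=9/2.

y_0=-4 y_1=-1 y_2=4 y_3=-5 y_4=5 y_5=-4
S(9/2) = 8517/2092

y_0 = S_0(0) = a_0 = -4
y_1 = S_1(0) = a_1 = -1
y_2 = S_2(0) = a_2 = 4
y_3 = S_3(0) = a_3 = -5
y_4 = S_4(0) = a_4 = 5
y_5 = S_4(2) = -4
t_q=9/2 is in segment 1 (τ=3/2); S_1(τ)=8517/2092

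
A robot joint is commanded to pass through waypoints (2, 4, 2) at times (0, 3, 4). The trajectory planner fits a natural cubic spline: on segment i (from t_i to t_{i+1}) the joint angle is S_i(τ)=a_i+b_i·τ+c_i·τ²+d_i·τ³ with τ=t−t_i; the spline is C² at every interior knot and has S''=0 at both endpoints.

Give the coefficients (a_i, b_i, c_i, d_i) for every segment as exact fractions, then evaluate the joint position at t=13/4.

  seg 0: a=2 b=5/3 c=0 d=-1/9
  seg 1: a=4 b=-4/3 c=-1 d=1/3
S(13/4) = 231/64

Δ: Δ0=2/3, Δ1=-2
row 1: diag=8, rhs=-16; c'=1/8, d'=-2
back: M1=-2
M: M0=0, M1=-2, M2=0
seg 0: a=2, c=M0/2=0, d=(M1−M0)/(6·3)=-1/9, b=Δ0−h0·(2M0+M1)/6=5/3
seg 1: a=4, c=M1/2=-1, d=(M2−M1)/(6·1)=1/3, b=Δ1−h1·(2M1+M2)/6=-4/3
t_q=13/4 → seg 1, τ=1/4; S=4+-4/3·τ+-1·τ²+1/3·τ³=231/64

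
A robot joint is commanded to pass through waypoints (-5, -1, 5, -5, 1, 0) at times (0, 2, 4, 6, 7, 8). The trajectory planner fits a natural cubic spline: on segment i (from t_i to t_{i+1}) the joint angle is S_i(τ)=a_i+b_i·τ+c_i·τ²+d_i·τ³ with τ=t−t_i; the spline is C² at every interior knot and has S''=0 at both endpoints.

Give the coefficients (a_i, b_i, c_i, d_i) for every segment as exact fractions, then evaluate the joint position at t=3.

Δ: Δ0=2, Δ1=3, Δ2=-5, Δ3=6, Δ4=-1
row 1: diag=8, rhs=6; c'=1/4, d'=3/4
row 2: denom=8−2·1/4=15/2; d'=(-48−2·3/4)/(15/2)=-33/5
row 3: denom=6−2·4/15=82/15; d'=(66−2·-33/5)/(82/15)=594/41
row 4: denom=4−1·15/82=313/82; d'=(-42−1·594/41)/(313/82)=-4632/313
back: M4=-4632/313
back: M3=594/41−15/82·-4632/313=5382/313
back: M2=-33/5−4/15·5382/313=-3501/313
back: M1=3/4−1/4·-3501/313=1110/313
M: M0=0, M1=1110/313, M2=-3501/313, M3=5382/313, M4=-4632/313, M5=0
seg 0: a=-5, c=M0/2=0, d=(M1−M0)/(6·2)=185/626, b=Δ0−h0·(2M0+M1)/6=256/313
seg 1: a=-1, c=M1/2=555/313, d=(M2−M1)/(6·2)=-1537/1252, b=Δ1−h1·(2M1+M2)/6=1366/313
seg 2: a=5, c=M2/2=-3501/626, d=(M3−M2)/(6·2)=2961/1252, b=Δ2−h2·(2M2+M3)/6=-1025/313
seg 3: a=-5, c=M3/2=2691/313, d=(M4−M3)/(6·1)=-1669/313, b=Δ3−h3·(2M3+M4)/6=856/313
seg 4: a=1, c=M4/2=-2316/313, d=(M5−M4)/(6·1)=772/313, b=Δ4−h4·(2M4+M5)/6=1231/313
t_q=3 → seg 1, τ=1; S=-1+1366/313·τ+555/313·τ²+-1537/1252·τ³=4895/1252

  seg 0: a=-5 b=256/313 c=0 d=185/626
  seg 1: a=-1 b=1366/313 c=555/313 d=-1537/1252
  seg 2: a=5 b=-1025/313 c=-3501/626 d=2961/1252
  seg 3: a=-5 b=856/313 c=2691/313 d=-1669/313
  seg 4: a=1 b=1231/313 c=-2316/313 d=772/313
S(3) = 4895/1252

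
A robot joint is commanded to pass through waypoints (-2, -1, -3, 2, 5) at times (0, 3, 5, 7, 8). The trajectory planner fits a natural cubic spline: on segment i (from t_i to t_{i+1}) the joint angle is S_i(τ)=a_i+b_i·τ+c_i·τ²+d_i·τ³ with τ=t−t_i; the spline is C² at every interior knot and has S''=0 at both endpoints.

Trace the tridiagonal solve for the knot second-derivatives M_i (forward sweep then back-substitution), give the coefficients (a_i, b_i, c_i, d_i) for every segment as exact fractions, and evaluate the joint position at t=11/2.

  seg 0: a=-2 b=163/156 c=0 d=-37/468
  seg 1: a=-1 b=-85/78 c=-37/52 d=59/156
  seg 2: a=-3 b=47/78 c=81/52 d=-95/312
  seg 3: a=2 b=124/39 c=-7/26 d=7/78
S(11/2) = -1953/832

Δ: Δ0=1/3, Δ1=-1, Δ2=5/2, Δ3=3
row 1: diag=10, rhs=-8; c'=1/5, d'=-4/5
row 2: denom=8−2·1/5=38/5; d'=(21−2·-4/5)/(38/5)=113/38
row 3: denom=6−2·5/19=104/19; d'=(3−2·113/38)/(104/19)=-7/13
back: M3=-7/13
back: M2=113/38−5/19·-7/13=81/26
back: M1=-4/5−1/5·81/26=-37/26
M: M0=0, M1=-37/26, M2=81/26, M3=-7/13, M4=0
seg 0: a=-2, c=M0/2=0, d=(M1−M0)/(6·3)=-37/468, b=Δ0−h0·(2M0+M1)/6=163/156
seg 1: a=-1, c=M1/2=-37/52, d=(M2−M1)/(6·2)=59/156, b=Δ1−h1·(2M1+M2)/6=-85/78
seg 2: a=-3, c=M2/2=81/52, d=(M3−M2)/(6·2)=-95/312, b=Δ2−h2·(2M2+M3)/6=47/78
seg 3: a=2, c=M3/2=-7/26, d=(M4−M3)/(6·1)=7/78, b=Δ3−h3·(2M3+M4)/6=124/39
t_q=11/2 → seg 2, τ=1/2; S=-3+47/78·τ+81/52·τ²+-95/312·τ³=-1953/832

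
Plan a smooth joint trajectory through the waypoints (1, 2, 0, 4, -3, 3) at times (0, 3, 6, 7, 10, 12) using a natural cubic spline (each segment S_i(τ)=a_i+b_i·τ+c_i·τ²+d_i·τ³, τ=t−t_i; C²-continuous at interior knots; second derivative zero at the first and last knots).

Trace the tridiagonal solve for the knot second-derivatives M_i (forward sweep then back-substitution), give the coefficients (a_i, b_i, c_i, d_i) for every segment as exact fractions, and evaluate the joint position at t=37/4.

Δ: Δ0=1/3, Δ1=-2/3, Δ2=4, Δ3=-7/3, Δ4=3
row 1: diag=12, rhs=-6; c'=1/4, d'=-1/2
row 2: denom=8−3·1/4=29/4; d'=(28−3·-1/2)/(29/4)=118/29
row 3: denom=8−1·4/29=228/29; d'=(-38−1·118/29)/(228/29)=-305/57
row 4: denom=10−3·29/76=673/76; d'=(32−3·-305/57)/(673/76)=3652/673
back: M4=3652/673
back: M3=-305/57−29/76·3652/673=-14984/2019
back: M2=118/29−4/29·-14984/2019=10282/2019
back: M1=-1/2−1/4·10282/2019=-3580/2019
M: M0=0, M1=-3580/2019, M2=10282/2019, M3=-14984/2019, M4=3652/673, M5=0
seg 0: a=1, c=M0/2=0, d=(M1−M0)/(6·3)=-1790/18171, b=Δ0−h0·(2M0+M1)/6=821/673
seg 1: a=2, c=M1/2=-1790/2019, d=(M2−M1)/(6·3)=6931/18171, b=Δ1−h1·(2M1+M2)/6=-969/673
seg 2: a=0, c=M2/2=5141/2019, d=(M3−M2)/(6·1)=-4211/2019, b=Δ2−h2·(2M2+M3)/6=2382/673
seg 3: a=4, c=M3/2=-7492/2019, d=(M4−M3)/(6·3)=12970/18171, b=Δ3−h3·(2M3+M4)/6=4795/2019
seg 4: a=-3, c=M4/2=1826/673, d=(M5−M4)/(6·2)=-913/2019, b=Δ4−h4·(2M4+M5)/6=-1247/2019
t_q=37/4 → seg 3, τ=9/4; S=4+4795/2019·τ+-7492/2019·τ²+12970/18171·τ³=-28249/21536

  seg 0: a=1 b=821/673 c=0 d=-1790/18171
  seg 1: a=2 b=-969/673 c=-1790/2019 d=6931/18171
  seg 2: a=0 b=2382/673 c=5141/2019 d=-4211/2019
  seg 3: a=4 b=4795/2019 c=-7492/2019 d=12970/18171
  seg 4: a=-3 b=-1247/2019 c=1826/673 d=-913/2019
S(37/4) = -28249/21536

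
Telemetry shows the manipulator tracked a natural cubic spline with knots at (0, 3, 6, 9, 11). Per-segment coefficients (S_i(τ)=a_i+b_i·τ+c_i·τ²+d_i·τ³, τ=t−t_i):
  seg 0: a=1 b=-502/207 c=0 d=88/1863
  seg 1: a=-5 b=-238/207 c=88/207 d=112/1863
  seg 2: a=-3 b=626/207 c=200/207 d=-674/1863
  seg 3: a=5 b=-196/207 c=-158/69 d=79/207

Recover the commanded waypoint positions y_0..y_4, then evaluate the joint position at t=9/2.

y_0 = S_0(0) = a_0 = 1
y_1 = S_1(0) = a_1 = -5
y_2 = S_2(0) = a_2 = -3
y_3 = S_3(0) = a_3 = 5
y_4 = S_3(2) = -3
t_q=9/2 is in segment 1 (τ=3/2); S_1(τ)=-128/23

y_0=1 y_1=-5 y_2=-3 y_3=5 y_4=-3
S(9/2) = -128/23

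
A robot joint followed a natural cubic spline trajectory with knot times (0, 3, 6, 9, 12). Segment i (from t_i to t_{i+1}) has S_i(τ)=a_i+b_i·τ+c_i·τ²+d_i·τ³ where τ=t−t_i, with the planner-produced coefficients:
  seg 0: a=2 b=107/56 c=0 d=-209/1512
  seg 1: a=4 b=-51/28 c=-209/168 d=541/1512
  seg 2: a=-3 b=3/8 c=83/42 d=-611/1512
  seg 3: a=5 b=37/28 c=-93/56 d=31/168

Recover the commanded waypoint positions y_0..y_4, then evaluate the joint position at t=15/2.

y_0 = S_0(0) = a_0 = 2
y_1 = S_1(0) = a_1 = 4
y_2 = S_2(0) = a_2 = -3
y_3 = S_3(0) = a_3 = 5
y_4 = S_3(3) = -1
t_q=15/2 is in segment 2 (τ=3/2); S_2(τ)=289/448

y_0=2 y_1=4 y_2=-3 y_3=5 y_4=-1
S(15/2) = 289/448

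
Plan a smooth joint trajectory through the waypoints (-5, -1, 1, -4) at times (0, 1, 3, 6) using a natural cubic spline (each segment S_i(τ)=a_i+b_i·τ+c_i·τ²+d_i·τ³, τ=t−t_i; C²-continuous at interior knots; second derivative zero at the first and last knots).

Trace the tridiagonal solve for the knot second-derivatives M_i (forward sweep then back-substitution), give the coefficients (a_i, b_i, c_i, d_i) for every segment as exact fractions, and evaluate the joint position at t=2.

Δ: Δ0=4, Δ1=1, Δ2=-5/3
row 1: diag=6, rhs=-18; c'=1/3, d'=-3
row 2: denom=10−2·1/3=28/3; d'=(-16−2·-3)/(28/3)=-15/14
back: M2=-15/14
back: M1=-3−1/3·-15/14=-37/14
M: M0=0, M1=-37/14, M2=-15/14, M3=0
seg 0: a=-5, c=M0/2=0, d=(M1−M0)/(6·1)=-37/84, b=Δ0−h0·(2M0+M1)/6=373/84
seg 1: a=-1, c=M1/2=-37/28, d=(M2−M1)/(6·2)=11/84, b=Δ1−h1·(2M1+M2)/6=131/42
seg 2: a=1, c=M2/2=-15/28, d=(M3−M2)/(6·3)=5/84, b=Δ2−h2·(2M2+M3)/6=-25/42
t_q=2 → seg 1, τ=1; S=-1+131/42·τ+-37/28·τ²+11/84·τ³=13/14

  seg 0: a=-5 b=373/84 c=0 d=-37/84
  seg 1: a=-1 b=131/42 c=-37/28 d=11/84
  seg 2: a=1 b=-25/42 c=-15/28 d=5/84
S(2) = 13/14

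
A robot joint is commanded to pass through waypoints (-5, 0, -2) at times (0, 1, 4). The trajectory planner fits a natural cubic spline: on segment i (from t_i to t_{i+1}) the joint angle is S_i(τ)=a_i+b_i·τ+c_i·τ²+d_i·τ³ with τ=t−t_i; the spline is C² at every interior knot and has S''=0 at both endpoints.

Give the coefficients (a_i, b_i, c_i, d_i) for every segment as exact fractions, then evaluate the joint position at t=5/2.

Δ: Δ0=5, Δ1=-2/3
row 1: diag=8, rhs=-34; c'=3/8, d'=-17/4
back: M1=-17/4
M: M0=0, M1=-17/4, M2=0
seg 0: a=-5, c=M0/2=0, d=(M1−M0)/(6·1)=-17/24, b=Δ0−h0·(2M0+M1)/6=137/24
seg 1: a=0, c=M1/2=-17/8, d=(M2−M1)/(6·3)=17/72, b=Δ1−h1·(2M1+M2)/6=43/12
t_q=5/2 → seg 1, τ=3/2; S=0+43/12·τ+-17/8·τ²+17/72·τ³=89/64

  seg 0: a=-5 b=137/24 c=0 d=-17/24
  seg 1: a=0 b=43/12 c=-17/8 d=17/72
S(5/2) = 89/64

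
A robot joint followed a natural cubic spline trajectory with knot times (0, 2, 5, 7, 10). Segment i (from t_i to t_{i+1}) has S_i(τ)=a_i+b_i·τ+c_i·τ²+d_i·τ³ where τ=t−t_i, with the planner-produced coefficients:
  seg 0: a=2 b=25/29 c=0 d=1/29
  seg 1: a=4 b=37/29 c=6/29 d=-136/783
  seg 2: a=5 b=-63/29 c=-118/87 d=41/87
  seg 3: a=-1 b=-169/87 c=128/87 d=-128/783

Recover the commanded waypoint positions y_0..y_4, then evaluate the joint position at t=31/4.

y_0 = S_0(0) = a_0 = 2
y_1 = S_1(0) = a_1 = 4
y_2 = S_2(0) = a_2 = 5
y_3 = S_3(0) = a_3 = -1
y_4 = S_3(3) = 2
t_q=31/4 is in segment 3 (τ=3/4); S_3(τ)=-197/116

y_0=2 y_1=4 y_2=5 y_3=-1 y_4=2
S(31/4) = -197/116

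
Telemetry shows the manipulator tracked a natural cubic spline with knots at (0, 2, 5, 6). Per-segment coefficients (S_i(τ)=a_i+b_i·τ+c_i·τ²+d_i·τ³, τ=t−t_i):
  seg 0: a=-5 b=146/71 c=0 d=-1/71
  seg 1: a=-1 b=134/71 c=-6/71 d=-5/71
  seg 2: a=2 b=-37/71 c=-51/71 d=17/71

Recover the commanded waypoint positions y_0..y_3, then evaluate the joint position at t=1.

y_0 = S_0(0) = a_0 = -5
y_1 = S_1(0) = a_1 = -1
y_2 = S_2(0) = a_2 = 2
y_3 = S_2(1) = 1
t_q=1 is in segment 0 (τ=1); S_0(τ)=-210/71

y_0=-5 y_1=-1 y_2=2 y_3=1
S(1) = -210/71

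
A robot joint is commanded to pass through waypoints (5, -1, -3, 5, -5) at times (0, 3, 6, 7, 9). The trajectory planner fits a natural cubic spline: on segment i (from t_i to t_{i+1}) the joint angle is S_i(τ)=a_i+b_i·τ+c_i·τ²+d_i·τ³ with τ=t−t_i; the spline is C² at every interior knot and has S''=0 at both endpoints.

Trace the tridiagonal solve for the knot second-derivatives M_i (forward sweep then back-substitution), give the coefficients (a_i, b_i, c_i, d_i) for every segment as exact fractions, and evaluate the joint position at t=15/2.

  seg 0: a=5 b=-623/510 c=0 d=-397/4590
  seg 1: a=-1 b=-907/255 c=-397/510 d=533/918
  seg 2: a=-3 b=3799/510 c=378/85 d=-1987/510
  seg 3: a=5 b=1187/255 c=-1231/170 d=1231/1020
S(15/2) = 15417/2720

Δ: Δ0=-2, Δ1=-2/3, Δ2=8, Δ3=-5
row 1: diag=12, rhs=8; c'=1/4, d'=2/3
row 2: denom=8−3·1/4=29/4; d'=(52−3·2/3)/(29/4)=200/29
row 3: denom=6−1·4/29=170/29; d'=(-78−1·200/29)/(170/29)=-1231/85
back: M3=-1231/85
back: M2=200/29−4/29·-1231/85=756/85
back: M1=2/3−1/4·756/85=-397/255
M: M0=0, M1=-397/255, M2=756/85, M3=-1231/85, M4=0
seg 0: a=5, c=M0/2=0, d=(M1−M0)/(6·3)=-397/4590, b=Δ0−h0·(2M0+M1)/6=-623/510
seg 1: a=-1, c=M1/2=-397/510, d=(M2−M1)/(6·3)=533/918, b=Δ1−h1·(2M1+M2)/6=-907/255
seg 2: a=-3, c=M2/2=378/85, d=(M3−M2)/(6·1)=-1987/510, b=Δ2−h2·(2M2+M3)/6=3799/510
seg 3: a=5, c=M3/2=-1231/170, d=(M4−M3)/(6·2)=1231/1020, b=Δ3−h3·(2M3+M4)/6=1187/255
t_q=15/2 → seg 3, τ=1/2; S=5+1187/255·τ+-1231/170·τ²+1231/1020·τ³=15417/2720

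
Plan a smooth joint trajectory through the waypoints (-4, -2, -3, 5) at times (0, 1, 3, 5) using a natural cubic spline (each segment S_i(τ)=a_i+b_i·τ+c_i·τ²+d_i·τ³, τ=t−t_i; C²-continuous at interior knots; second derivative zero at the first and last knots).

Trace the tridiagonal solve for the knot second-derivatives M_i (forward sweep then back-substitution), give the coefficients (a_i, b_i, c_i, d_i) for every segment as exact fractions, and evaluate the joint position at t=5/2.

  seg 0: a=-4 b=117/44 c=0 d=-29/44
  seg 1: a=-2 b=15/22 c=-87/44 d=61/88
  seg 2: a=-3 b=12/11 c=24/11 d=-4/11
S(5/2) = -2173/704

Δ: Δ0=2, Δ1=-1/2, Δ2=4
row 1: diag=6, rhs=-15; c'=1/3, d'=-5/2
row 2: denom=8−2·1/3=22/3; d'=(27−2·-5/2)/(22/3)=48/11
back: M2=48/11
back: M1=-5/2−1/3·48/11=-87/22
M: M0=0, M1=-87/22, M2=48/11, M3=0
seg 0: a=-4, c=M0/2=0, d=(M1−M0)/(6·1)=-29/44, b=Δ0−h0·(2M0+M1)/6=117/44
seg 1: a=-2, c=M1/2=-87/44, d=(M2−M1)/(6·2)=61/88, b=Δ1−h1·(2M1+M2)/6=15/22
seg 2: a=-3, c=M2/2=24/11, d=(M3−M2)/(6·2)=-4/11, b=Δ2−h2·(2M2+M3)/6=12/11
t_q=5/2 → seg 1, τ=3/2; S=-2+15/22·τ+-87/44·τ²+61/88·τ³=-2173/704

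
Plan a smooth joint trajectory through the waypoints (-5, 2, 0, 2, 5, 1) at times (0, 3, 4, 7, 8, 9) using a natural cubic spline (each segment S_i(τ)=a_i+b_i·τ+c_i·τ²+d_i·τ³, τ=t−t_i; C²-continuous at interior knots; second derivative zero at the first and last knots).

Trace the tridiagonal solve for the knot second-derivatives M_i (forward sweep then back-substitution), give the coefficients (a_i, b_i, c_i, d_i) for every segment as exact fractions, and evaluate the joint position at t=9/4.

Δ: Δ0=7/3, Δ1=-2, Δ2=2/3, Δ3=3, Δ4=-4
row 1: diag=8, rhs=-26; c'=1/8, d'=-13/4
row 2: denom=8−1·1/8=63/8; d'=(16−1·-13/4)/(63/8)=22/9
row 3: denom=8−3·8/21=48/7; d'=(14−3·22/9)/(48/7)=35/36
row 4: denom=4−1·7/48=185/48; d'=(-42−1·35/36)/(185/48)=-6188/555
back: M4=-6188/555
back: M3=35/36−7/48·-6188/555=1442/555
back: M2=22/9−8/21·1442/555=2422/1665
back: M1=-13/4−1/8·2422/1665=-5714/1665
M: M0=0, M1=-5714/1665, M2=2422/1665, M3=1442/555, M4=-6188/555, M5=0
seg 0: a=-5, c=M0/2=0, d=(M1−M0)/(6·3)=-2857/14985, b=Δ0−h0·(2M0+M1)/6=6742/1665
seg 1: a=2, c=M1/2=-2857/1665, d=(M2−M1)/(6·1)=452/555, b=Δ1−h1·(2M1+M2)/6=-1829/1665
seg 2: a=0, c=M2/2=1211/1665, d=(M3−M2)/(6·3)=952/14985, b=Δ2−h2·(2M2+M3)/6=-695/333
seg 3: a=2, c=M3/2=721/555, d=(M4−M3)/(6·1)=-763/333, b=Δ3−h3·(2M3+M4)/6=6647/1665
seg 4: a=5, c=M4/2=-3094/555, d=(M5−M4)/(6·1)=3094/1665, b=Δ4−h4·(2M4+M5)/6=-472/1665
t_q=9/4 → seg 0, τ=9/4; S=-5+6742/1665·τ+0·τ²+-2857/14985·τ³=22959/11840

  seg 0: a=-5 b=6742/1665 c=0 d=-2857/14985
  seg 1: a=2 b=-1829/1665 c=-2857/1665 d=452/555
  seg 2: a=0 b=-695/333 c=1211/1665 d=952/14985
  seg 3: a=2 b=6647/1665 c=721/555 d=-763/333
  seg 4: a=5 b=-472/1665 c=-3094/555 d=3094/1665
S(9/4) = 22959/11840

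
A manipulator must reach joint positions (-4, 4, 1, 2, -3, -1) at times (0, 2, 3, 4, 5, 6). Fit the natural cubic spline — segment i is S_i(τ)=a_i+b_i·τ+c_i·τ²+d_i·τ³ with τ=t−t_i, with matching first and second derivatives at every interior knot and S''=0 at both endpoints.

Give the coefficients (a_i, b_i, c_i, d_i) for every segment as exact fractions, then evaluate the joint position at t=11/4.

Δ: Δ0=4, Δ1=-3, Δ2=1, Δ3=-5, Δ4=2
row 1: diag=6, rhs=-42; c'=1/6, d'=-7
row 2: denom=4−1·1/6=23/6; d'=(24−1·-7)/(23/6)=186/23
row 3: denom=4−1·6/23=86/23; d'=(-36−1·186/23)/(86/23)=-507/43
row 4: denom=4−1·23/86=321/86; d'=(42−1·-507/43)/(321/86)=1542/107
back: M4=1542/107
back: M3=-507/43−23/86·1542/107=-1674/107
back: M2=186/23−6/23·-1674/107=1302/107
back: M1=-7−1/6·1302/107=-966/107
M: M0=0, M1=-966/107, M2=1302/107, M3=-1674/107, M4=1542/107, M5=0
seg 0: a=-4, c=M0/2=0, d=(M1−M0)/(6·2)=-161/214, b=Δ0−h0·(2M0+M1)/6=750/107
seg 1: a=4, c=M1/2=-483/107, d=(M2−M1)/(6·1)=378/107, b=Δ1−h1·(2M1+M2)/6=-216/107
seg 2: a=1, c=M2/2=651/107, d=(M3−M2)/(6·1)=-496/107, b=Δ2−h2·(2M2+M3)/6=-48/107
seg 3: a=2, c=M3/2=-837/107, d=(M4−M3)/(6·1)=536/107, b=Δ3−h3·(2M3+M4)/6=-234/107
seg 4: a=-3, c=M4/2=771/107, d=(M5−M4)/(6·1)=-257/107, b=Δ4−h4·(2M4+M5)/6=-300/107
t_q=11/4 → seg 1, τ=3/4; S=4+-216/107·τ+-483/107·τ²+378/107·τ³=4921/3424

  seg 0: a=-4 b=750/107 c=0 d=-161/214
  seg 1: a=4 b=-216/107 c=-483/107 d=378/107
  seg 2: a=1 b=-48/107 c=651/107 d=-496/107
  seg 3: a=2 b=-234/107 c=-837/107 d=536/107
  seg 4: a=-3 b=-300/107 c=771/107 d=-257/107
S(11/4) = 4921/3424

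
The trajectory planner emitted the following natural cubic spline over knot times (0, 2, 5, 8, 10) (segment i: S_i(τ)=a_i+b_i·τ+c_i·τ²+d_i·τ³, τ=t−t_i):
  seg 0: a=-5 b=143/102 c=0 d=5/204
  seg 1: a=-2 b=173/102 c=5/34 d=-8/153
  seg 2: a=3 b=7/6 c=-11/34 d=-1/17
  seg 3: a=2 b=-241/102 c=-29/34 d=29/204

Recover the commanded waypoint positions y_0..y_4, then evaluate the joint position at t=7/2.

y_0=-5 y_1=-2 y_2=3 y_3=2 y_4=-5
S(7/2) = 95/136

y_0 = S_0(0) = a_0 = -5
y_1 = S_1(0) = a_1 = -2
y_2 = S_2(0) = a_2 = 3
y_3 = S_3(0) = a_3 = 2
y_4 = S_3(2) = -5
t_q=7/2 is in segment 1 (τ=3/2); S_1(τ)=95/136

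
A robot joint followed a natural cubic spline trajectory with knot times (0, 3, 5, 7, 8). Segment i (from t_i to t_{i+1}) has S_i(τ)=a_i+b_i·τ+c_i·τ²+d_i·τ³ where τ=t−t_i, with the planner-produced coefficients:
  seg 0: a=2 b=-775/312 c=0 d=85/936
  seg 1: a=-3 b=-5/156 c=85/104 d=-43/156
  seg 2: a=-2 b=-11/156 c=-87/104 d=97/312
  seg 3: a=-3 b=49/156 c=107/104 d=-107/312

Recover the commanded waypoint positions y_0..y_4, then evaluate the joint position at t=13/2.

y_0 = S_0(0) = a_0 = 2
y_1 = S_1(0) = a_1 = -3
y_2 = S_2(0) = a_2 = -2
y_3 = S_3(0) = a_3 = -3
y_4 = S_3(1) = -2
t_q=13/2 is in segment 2 (τ=3/2); S_2(τ)=-2445/832

y_0=2 y_1=-3 y_2=-2 y_3=-3 y_4=-2
S(13/2) = -2445/832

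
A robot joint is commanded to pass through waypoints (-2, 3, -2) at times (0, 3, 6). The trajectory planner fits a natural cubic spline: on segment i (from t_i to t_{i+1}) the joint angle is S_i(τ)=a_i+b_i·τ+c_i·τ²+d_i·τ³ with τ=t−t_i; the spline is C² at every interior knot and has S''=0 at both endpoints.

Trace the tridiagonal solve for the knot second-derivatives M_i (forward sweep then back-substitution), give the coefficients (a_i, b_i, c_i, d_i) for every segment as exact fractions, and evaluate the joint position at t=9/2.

  seg 0: a=-2 b=5/2 c=0 d=-5/54
  seg 1: a=3 b=0 c=-5/6 d=5/54
S(9/2) = 23/16

Δ: Δ0=5/3, Δ1=-5/3
row 1: diag=12, rhs=-20; c'=1/4, d'=-5/3
back: M1=-5/3
M: M0=0, M1=-5/3, M2=0
seg 0: a=-2, c=M0/2=0, d=(M1−M0)/(6·3)=-5/54, b=Δ0−h0·(2M0+M1)/6=5/2
seg 1: a=3, c=M1/2=-5/6, d=(M2−M1)/(6·3)=5/54, b=Δ1−h1·(2M1+M2)/6=0
t_q=9/2 → seg 1, τ=3/2; S=3+0·τ+-5/6·τ²+5/54·τ³=23/16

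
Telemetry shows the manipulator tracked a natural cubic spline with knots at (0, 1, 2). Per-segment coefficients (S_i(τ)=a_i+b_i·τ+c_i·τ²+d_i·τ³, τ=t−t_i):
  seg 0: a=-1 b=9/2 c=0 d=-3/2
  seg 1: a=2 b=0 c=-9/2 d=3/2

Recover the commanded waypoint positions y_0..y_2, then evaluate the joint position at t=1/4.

y_0 = S_0(0) = a_0 = -1
y_1 = S_1(0) = a_1 = 2
y_2 = S_1(1) = -1
t_q=1/4 is in segment 0 (τ=1/4); S_0(τ)=13/128

y_0=-1 y_1=2 y_2=-1
S(1/4) = 13/128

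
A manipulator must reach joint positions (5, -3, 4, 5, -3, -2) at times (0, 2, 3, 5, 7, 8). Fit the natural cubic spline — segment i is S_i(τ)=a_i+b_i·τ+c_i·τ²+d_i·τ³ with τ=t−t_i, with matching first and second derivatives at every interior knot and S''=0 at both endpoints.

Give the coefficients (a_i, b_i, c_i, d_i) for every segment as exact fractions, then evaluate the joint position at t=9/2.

Δ: Δ0=-4, Δ1=7, Δ2=1/2, Δ3=-4, Δ4=1
row 1: diag=6, rhs=66; c'=1/6, d'=11
row 2: denom=6−1·1/6=35/6; d'=(-39−1·11)/(35/6)=-60/7
row 3: denom=8−2·12/35=256/35; d'=(-27−2·-60/7)/(256/35)=-345/256
row 4: denom=6−2·35/128=349/64; d'=(30−2·-345/256)/(349/64)=4185/698
back: M4=4185/698
back: M3=-345/256−35/128·4185/698=-2085/698
back: M2=-60/7−12/35·-2085/698=-2634/349
back: M1=11−1/6·-2634/349=4278/349
M: M0=0, M1=4278/349, M2=-2634/349, M3=-2085/698, M4=4185/698, M5=0
seg 0: a=5, c=M0/2=0, d=(M1−M0)/(6·2)=713/698, b=Δ0−h0·(2M0+M1)/6=-2822/349
seg 1: a=-3, c=M1/2=2139/349, d=(M2−M1)/(6·1)=-1152/349, b=Δ1−h1·(2M1+M2)/6=1456/349
seg 2: a=4, c=M2/2=-1317/349, d=(M3−M2)/(6·2)=1061/2792, b=Δ2−h2·(2M2+M3)/6=2278/349
seg 3: a=5, c=M3/2=-2085/1396, d=(M4−M3)/(6·2)=1045/1396, b=Δ3−h3·(2M3+M4)/6=-2797/698
seg 4: a=-3, c=M4/2=4185/1396, d=(M5−M4)/(6·1)=-1395/1396, b=Δ4−h4·(2M4+M5)/6=-697/698
t_q=9/2 → seg 2, τ=3/2; S=4+2278/349·τ+-1317/349·τ²+1061/2792·τ³=147031/22336

  seg 0: a=5 b=-2822/349 c=0 d=713/698
  seg 1: a=-3 b=1456/349 c=2139/349 d=-1152/349
  seg 2: a=4 b=2278/349 c=-1317/349 d=1061/2792
  seg 3: a=5 b=-2797/698 c=-2085/1396 d=1045/1396
  seg 4: a=-3 b=-697/698 c=4185/1396 d=-1395/1396
S(9/2) = 147031/22336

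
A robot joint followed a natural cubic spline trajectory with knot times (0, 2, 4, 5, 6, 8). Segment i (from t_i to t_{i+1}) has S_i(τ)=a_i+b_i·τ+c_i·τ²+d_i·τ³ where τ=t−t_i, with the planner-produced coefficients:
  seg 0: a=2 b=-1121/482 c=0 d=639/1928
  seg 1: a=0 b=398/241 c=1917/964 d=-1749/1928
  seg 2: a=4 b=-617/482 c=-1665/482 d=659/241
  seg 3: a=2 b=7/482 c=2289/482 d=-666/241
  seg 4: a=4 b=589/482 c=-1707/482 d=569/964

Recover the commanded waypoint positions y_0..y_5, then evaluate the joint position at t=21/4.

y_0=2 y_1=0 y_2=4 y_3=2 y_4=4 y_5=-3
S(21/4) = 544/241

y_0 = S_0(0) = a_0 = 2
y_1 = S_1(0) = a_1 = 0
y_2 = S_2(0) = a_2 = 4
y_3 = S_3(0) = a_3 = 2
y_4 = S_4(0) = a_4 = 4
y_5 = S_4(2) = -3
t_q=21/4 is in segment 3 (τ=1/4); S_3(τ)=544/241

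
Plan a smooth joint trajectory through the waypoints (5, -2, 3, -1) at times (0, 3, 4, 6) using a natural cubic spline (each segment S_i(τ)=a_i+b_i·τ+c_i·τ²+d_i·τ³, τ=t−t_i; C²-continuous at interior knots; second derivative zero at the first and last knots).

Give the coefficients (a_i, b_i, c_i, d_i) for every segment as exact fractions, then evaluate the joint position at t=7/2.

Δ: Δ0=-7/3, Δ1=5, Δ2=-2
row 1: diag=8, rhs=44; c'=1/8, d'=11/2
row 2: denom=6−1·1/8=47/8; d'=(-42−1·11/2)/(47/8)=-380/47
back: M2=-380/47
back: M1=11/2−1/8·-380/47=306/47
M: M0=0, M1=306/47, M2=-380/47, M3=0
seg 0: a=5, c=M0/2=0, d=(M1−M0)/(6·3)=17/47, b=Δ0−h0·(2M0+M1)/6=-788/141
seg 1: a=-2, c=M1/2=153/47, d=(M2−M1)/(6·1)=-343/141, b=Δ1−h1·(2M1+M2)/6=589/141
seg 2: a=3, c=M2/2=-190/47, d=(M3−M2)/(6·2)=95/141, b=Δ2−h2·(2M2+M3)/6=478/141
t_q=7/2 → seg 1, τ=1/2; S=-2+589/141·τ+153/47·τ²+-343/141·τ³=225/376

  seg 0: a=5 b=-788/141 c=0 d=17/47
  seg 1: a=-2 b=589/141 c=153/47 d=-343/141
  seg 2: a=3 b=478/141 c=-190/47 d=95/141
S(7/2) = 225/376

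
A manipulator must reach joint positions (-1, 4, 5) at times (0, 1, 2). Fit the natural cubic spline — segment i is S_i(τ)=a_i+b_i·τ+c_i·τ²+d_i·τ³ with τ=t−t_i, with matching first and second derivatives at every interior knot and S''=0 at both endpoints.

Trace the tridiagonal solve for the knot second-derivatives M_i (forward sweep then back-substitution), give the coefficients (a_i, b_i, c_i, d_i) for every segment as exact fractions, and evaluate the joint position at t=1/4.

Δ: Δ0=5, Δ1=1
row 1: diag=4, rhs=-24; c'=1/4, d'=-6
back: M1=-6
M: M0=0, M1=-6, M2=0
seg 0: a=-1, c=M0/2=0, d=(M1−M0)/(6·1)=-1, b=Δ0−h0·(2M0+M1)/6=6
seg 1: a=4, c=M1/2=-3, d=(M2−M1)/(6·1)=1, b=Δ1−h1·(2M1+M2)/6=3
t_q=1/4 → seg 0, τ=1/4; S=-1+6·τ+0·τ²+-1·τ³=31/64

  seg 0: a=-1 b=6 c=0 d=-1
  seg 1: a=4 b=3 c=-3 d=1
S(1/4) = 31/64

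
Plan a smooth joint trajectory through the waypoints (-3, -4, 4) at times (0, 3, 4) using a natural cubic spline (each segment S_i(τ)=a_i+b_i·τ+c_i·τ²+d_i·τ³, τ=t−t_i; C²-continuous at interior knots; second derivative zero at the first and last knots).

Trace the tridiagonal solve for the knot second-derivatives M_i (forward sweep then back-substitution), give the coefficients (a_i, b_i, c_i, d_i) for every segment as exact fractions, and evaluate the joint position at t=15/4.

Δ: Δ0=-1/3, Δ1=8
row 1: diag=8, rhs=50; c'=1/8, d'=25/4
back: M1=25/4
M: M0=0, M1=25/4, M2=0
seg 0: a=-3, c=M0/2=0, d=(M1−M0)/(6·3)=25/72, b=Δ0−h0·(2M0+M1)/6=-83/24
seg 1: a=-4, c=M1/2=25/8, d=(M2−M1)/(6·1)=-25/24, b=Δ1−h1·(2M1+M2)/6=71/12
t_q=15/4 → seg 1, τ=3/4; S=-4+71/12·τ+25/8·τ²+-25/24·τ³=899/512

  seg 0: a=-3 b=-83/24 c=0 d=25/72
  seg 1: a=-4 b=71/12 c=25/8 d=-25/24
S(15/4) = 899/512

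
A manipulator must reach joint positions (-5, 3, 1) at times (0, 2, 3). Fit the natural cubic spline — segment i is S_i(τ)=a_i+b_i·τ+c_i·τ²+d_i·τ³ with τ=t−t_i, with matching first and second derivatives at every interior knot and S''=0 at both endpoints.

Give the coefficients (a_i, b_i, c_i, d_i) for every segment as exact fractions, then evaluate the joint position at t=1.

  seg 0: a=-5 b=6 c=0 d=-1/2
  seg 1: a=3 b=0 c=-3 d=1
S(1) = 1/2

Δ: Δ0=4, Δ1=-2
row 1: diag=6, rhs=-36; c'=1/6, d'=-6
back: M1=-6
M: M0=0, M1=-6, M2=0
seg 0: a=-5, c=M0/2=0, d=(M1−M0)/(6·2)=-1/2, b=Δ0−h0·(2M0+M1)/6=6
seg 1: a=3, c=M1/2=-3, d=(M2−M1)/(6·1)=1, b=Δ1−h1·(2M1+M2)/6=0
t_q=1 → seg 0, τ=1; S=-5+6·τ+0·τ²+-1/2·τ³=1/2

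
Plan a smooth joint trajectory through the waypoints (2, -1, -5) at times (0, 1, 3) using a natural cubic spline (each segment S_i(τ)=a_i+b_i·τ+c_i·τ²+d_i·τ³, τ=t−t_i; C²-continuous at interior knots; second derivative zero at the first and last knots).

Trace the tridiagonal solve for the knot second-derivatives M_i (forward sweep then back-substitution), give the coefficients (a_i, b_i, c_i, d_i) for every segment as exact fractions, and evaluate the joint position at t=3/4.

  seg 0: a=2 b=-19/6 c=0 d=1/6
  seg 1: a=-1 b=-8/3 c=1/2 d=-1/12
S(3/4) = -39/128

Δ: Δ0=-3, Δ1=-2
row 1: diag=6, rhs=6; c'=1/3, d'=1
back: M1=1
M: M0=0, M1=1, M2=0
seg 0: a=2, c=M0/2=0, d=(M1−M0)/(6·1)=1/6, b=Δ0−h0·(2M0+M1)/6=-19/6
seg 1: a=-1, c=M1/2=1/2, d=(M2−M1)/(6·2)=-1/12, b=Δ1−h1·(2M1+M2)/6=-8/3
t_q=3/4 → seg 0, τ=3/4; S=2+-19/6·τ+0·τ²+1/6·τ³=-39/128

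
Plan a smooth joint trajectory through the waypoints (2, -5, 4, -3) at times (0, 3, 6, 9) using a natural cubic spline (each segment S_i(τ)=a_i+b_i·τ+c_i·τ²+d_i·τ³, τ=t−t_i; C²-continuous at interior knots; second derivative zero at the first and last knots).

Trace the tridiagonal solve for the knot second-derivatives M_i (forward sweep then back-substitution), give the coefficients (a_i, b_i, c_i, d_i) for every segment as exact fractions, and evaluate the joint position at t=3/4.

  seg 0: a=2 b=-37/9 c=0 d=16/81
  seg 1: a=-5 b=11/9 c=16/9 d=-32/81
  seg 2: a=4 b=11/9 c=-16/9 d=16/81
S(3/4) = -1

Δ: Δ0=-7/3, Δ1=3, Δ2=-7/3
row 1: diag=12, rhs=32; c'=1/4, d'=8/3
row 2: denom=12−3·1/4=45/4; d'=(-32−3·8/3)/(45/4)=-32/9
back: M2=-32/9
back: M1=8/3−1/4·-32/9=32/9
M: M0=0, M1=32/9, M2=-32/9, M3=0
seg 0: a=2, c=M0/2=0, d=(M1−M0)/(6·3)=16/81, b=Δ0−h0·(2M0+M1)/6=-37/9
seg 1: a=-5, c=M1/2=16/9, d=(M2−M1)/(6·3)=-32/81, b=Δ1−h1·(2M1+M2)/6=11/9
seg 2: a=4, c=M2/2=-16/9, d=(M3−M2)/(6·3)=16/81, b=Δ2−h2·(2M2+M3)/6=11/9
t_q=3/4 → seg 0, τ=3/4; S=2+-37/9·τ+0·τ²+16/81·τ³=-1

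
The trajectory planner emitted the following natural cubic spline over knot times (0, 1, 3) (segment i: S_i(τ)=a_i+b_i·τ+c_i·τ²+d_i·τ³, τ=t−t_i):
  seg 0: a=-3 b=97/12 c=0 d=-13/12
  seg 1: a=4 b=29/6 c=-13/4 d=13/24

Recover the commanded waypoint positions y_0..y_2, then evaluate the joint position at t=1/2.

y_0=-3 y_1=4 y_2=5
S(1/2) = 29/32

y_0 = S_0(0) = a_0 = -3
y_1 = S_1(0) = a_1 = 4
y_2 = S_1(2) = 5
t_q=1/2 is in segment 0 (τ=1/2); S_0(τ)=29/32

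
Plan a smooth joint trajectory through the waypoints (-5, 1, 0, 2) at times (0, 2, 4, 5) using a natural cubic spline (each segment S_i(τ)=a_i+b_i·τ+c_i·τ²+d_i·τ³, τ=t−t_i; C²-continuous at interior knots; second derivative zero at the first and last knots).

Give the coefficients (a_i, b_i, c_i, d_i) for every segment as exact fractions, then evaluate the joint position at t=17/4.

Δ: Δ0=3, Δ1=-1/2, Δ2=2
row 1: diag=8, rhs=-21; c'=1/4, d'=-21/8
row 2: denom=6−2·1/4=11/2; d'=(15−2·-21/8)/(11/2)=81/22
back: M2=81/22
back: M1=-21/8−1/4·81/22=-39/11
M: M0=0, M1=-39/11, M2=81/22, M3=0
seg 0: a=-5, c=M0/2=0, d=(M1−M0)/(6·2)=-13/44, b=Δ0−h0·(2M0+M1)/6=46/11
seg 1: a=1, c=M1/2=-39/22, d=(M2−M1)/(6·2)=53/88, b=Δ1−h1·(2M1+M2)/6=7/11
seg 2: a=0, c=M2/2=81/44, d=(M3−M2)/(6·1)=-27/44, b=Δ2−h2·(2M2+M3)/6=17/22
t_q=17/4 → seg 2, τ=1/4; S=0+17/22·τ+81/44·τ²+-27/44·τ³=841/2816

  seg 0: a=-5 b=46/11 c=0 d=-13/44
  seg 1: a=1 b=7/11 c=-39/22 d=53/88
  seg 2: a=0 b=17/22 c=81/44 d=-27/44
S(17/4) = 841/2816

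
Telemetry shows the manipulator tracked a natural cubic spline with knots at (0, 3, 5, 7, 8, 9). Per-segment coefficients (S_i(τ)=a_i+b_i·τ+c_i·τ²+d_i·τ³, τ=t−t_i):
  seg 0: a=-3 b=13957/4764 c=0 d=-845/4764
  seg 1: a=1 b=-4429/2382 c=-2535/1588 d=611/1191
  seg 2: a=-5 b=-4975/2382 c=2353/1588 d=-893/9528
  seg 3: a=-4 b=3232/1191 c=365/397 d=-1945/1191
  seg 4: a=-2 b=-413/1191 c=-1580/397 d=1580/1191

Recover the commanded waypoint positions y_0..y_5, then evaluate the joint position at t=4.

y_0 = S_0(0) = a_0 = -3
y_1 = S_1(0) = a_1 = 1
y_2 = S_2(0) = a_2 = -5
y_3 = S_3(0) = a_3 = -4
y_4 = S_4(0) = a_4 = -2
y_5 = S_4(1) = -5
t_q=4 is in segment 1 (τ=1); S_1(τ)=-3085/1588

y_0=-3 y_1=1 y_2=-5 y_3=-4 y_4=-2 y_5=-5
S(4) = -3085/1588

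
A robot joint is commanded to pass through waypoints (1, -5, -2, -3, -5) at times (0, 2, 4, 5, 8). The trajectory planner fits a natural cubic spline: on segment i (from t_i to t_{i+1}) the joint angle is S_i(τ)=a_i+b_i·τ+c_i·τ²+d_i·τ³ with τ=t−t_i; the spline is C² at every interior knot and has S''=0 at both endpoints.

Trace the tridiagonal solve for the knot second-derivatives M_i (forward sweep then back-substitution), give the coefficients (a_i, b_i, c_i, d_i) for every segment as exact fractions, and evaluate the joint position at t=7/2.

  seg 0: a=1 b=-4609/1032 c=0 d=1513/4128
  seg 1: a=-5 b=-35/516 c=1513/688 d=-2921/4128
  seg 2: a=-2 b=245/1032 c=-88/43 d=835/1032
  seg 3: a=-3 b=-737/516 c=131/344 d=-131/3096
S(7/2) = -27981/11008

Δ: Δ0=-3, Δ1=3/2, Δ2=-1, Δ3=-2/3
row 1: diag=8, rhs=27; c'=1/4, d'=27/8
row 2: denom=6−2·1/4=11/2; d'=(-15−2·27/8)/(11/2)=-87/22
row 3: denom=8−1·2/11=86/11; d'=(2−1·-87/22)/(86/11)=131/172
back: M3=131/172
back: M2=-87/22−2/11·131/172=-176/43
back: M1=27/8−1/4·-176/43=1513/344
M: M0=0, M1=1513/344, M2=-176/43, M3=131/172, M4=0
seg 0: a=1, c=M0/2=0, d=(M1−M0)/(6·2)=1513/4128, b=Δ0−h0·(2M0+M1)/6=-4609/1032
seg 1: a=-5, c=M1/2=1513/688, d=(M2−M1)/(6·2)=-2921/4128, b=Δ1−h1·(2M1+M2)/6=-35/516
seg 2: a=-2, c=M2/2=-88/43, d=(M3−M2)/(6·1)=835/1032, b=Δ2−h2·(2M2+M3)/6=245/1032
seg 3: a=-3, c=M3/2=131/344, d=(M4−M3)/(6·3)=-131/3096, b=Δ3−h3·(2M3+M4)/6=-737/516
t_q=7/2 → seg 1, τ=3/2; S=-5+-35/516·τ+1513/688·τ²+-2921/4128·τ³=-27981/11008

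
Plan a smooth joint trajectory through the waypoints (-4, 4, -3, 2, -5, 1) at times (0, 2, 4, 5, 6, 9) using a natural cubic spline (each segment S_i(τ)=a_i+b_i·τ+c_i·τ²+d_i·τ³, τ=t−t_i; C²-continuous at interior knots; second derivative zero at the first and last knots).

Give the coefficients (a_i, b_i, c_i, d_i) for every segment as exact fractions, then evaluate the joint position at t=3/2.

  seg 0: a=-4 b=2336/325 c=0 d=-259/325
  seg 1: a=4 b=-772/325 c=-1554/325 d=1097/520
  seg 2: a=-3 b=2479/650 c=10239/1300 d=-669/100
  seg 3: a=2 b=-131/260 c=-3963/325 d=7407/1300
  seg 4: a=-5 b=-5069/650 c=6369/1300 d=-2123/3900
S(3/2) = 10639/2600

Δ: Δ0=4, Δ1=-7/2, Δ2=5, Δ3=-7, Δ4=2
row 1: diag=8, rhs=-45; c'=1/4, d'=-45/8
row 2: denom=6−2·1/4=11/2; d'=(51−2·-45/8)/(11/2)=249/22
row 3: denom=4−1·2/11=42/11; d'=(-72−1·249/22)/(42/11)=-611/28
row 4: denom=8−1·11/42=325/42; d'=(54−1·-611/28)/(325/42)=6369/650
back: M4=6369/650
back: M3=-611/28−11/42·6369/650=-7926/325
back: M2=249/22−2/11·-7926/325=10239/650
back: M1=-45/8−1/4·10239/650=-3108/325
M: M0=0, M1=-3108/325, M2=10239/650, M3=-7926/325, M4=6369/650, M5=0
seg 0: a=-4, c=M0/2=0, d=(M1−M0)/(6·2)=-259/325, b=Δ0−h0·(2M0+M1)/6=2336/325
seg 1: a=4, c=M1/2=-1554/325, d=(M2−M1)/(6·2)=1097/520, b=Δ1−h1·(2M1+M2)/6=-772/325
seg 2: a=-3, c=M2/2=10239/1300, d=(M3−M2)/(6·1)=-669/100, b=Δ2−h2·(2M2+M3)/6=2479/650
seg 3: a=2, c=M3/2=-3963/325, d=(M4−M3)/(6·1)=7407/1300, b=Δ3−h3·(2M3+M4)/6=-131/260
seg 4: a=-5, c=M4/2=6369/1300, d=(M5−M4)/(6·3)=-2123/3900, b=Δ4−h4·(2M4+M5)/6=-5069/650
t_q=3/2 → seg 0, τ=3/2; S=-4+2336/325·τ+0·τ²+-259/325·τ³=10639/2600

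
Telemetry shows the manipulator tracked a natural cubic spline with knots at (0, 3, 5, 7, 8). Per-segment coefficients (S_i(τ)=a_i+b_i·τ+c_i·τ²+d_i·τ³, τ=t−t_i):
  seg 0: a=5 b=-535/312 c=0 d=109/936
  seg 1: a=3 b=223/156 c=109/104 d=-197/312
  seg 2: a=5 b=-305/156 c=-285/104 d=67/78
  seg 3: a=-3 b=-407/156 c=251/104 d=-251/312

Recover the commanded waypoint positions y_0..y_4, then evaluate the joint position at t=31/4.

y_0=5 y_1=3 y_2=5 y_3=-3 y_4=-4
S(31/4) = -26215/6656

y_0 = S_0(0) = a_0 = 5
y_1 = S_1(0) = a_1 = 3
y_2 = S_2(0) = a_2 = 5
y_3 = S_3(0) = a_3 = -3
y_4 = S_3(1) = -4
t_q=31/4 is in segment 3 (τ=3/4); S_3(τ)=-26215/6656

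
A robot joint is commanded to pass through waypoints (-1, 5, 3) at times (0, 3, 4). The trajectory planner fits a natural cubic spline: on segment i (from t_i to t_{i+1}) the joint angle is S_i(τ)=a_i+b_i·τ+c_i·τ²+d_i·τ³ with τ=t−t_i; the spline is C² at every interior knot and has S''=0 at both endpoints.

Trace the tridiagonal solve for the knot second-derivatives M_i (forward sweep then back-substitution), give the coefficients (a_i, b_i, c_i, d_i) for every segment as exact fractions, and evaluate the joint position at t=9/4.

  seg 0: a=-1 b=7/2 c=0 d=-1/6
  seg 1: a=5 b=-1 c=-3/2 d=1/2
S(9/4) = 637/128

Δ: Δ0=2, Δ1=-2
row 1: diag=8, rhs=-24; c'=1/8, d'=-3
back: M1=-3
M: M0=0, M1=-3, M2=0
seg 0: a=-1, c=M0/2=0, d=(M1−M0)/(6·3)=-1/6, b=Δ0−h0·(2M0+M1)/6=7/2
seg 1: a=5, c=M1/2=-3/2, d=(M2−M1)/(6·1)=1/2, b=Δ1−h1·(2M1+M2)/6=-1
t_q=9/4 → seg 0, τ=9/4; S=-1+7/2·τ+0·τ²+-1/6·τ³=637/128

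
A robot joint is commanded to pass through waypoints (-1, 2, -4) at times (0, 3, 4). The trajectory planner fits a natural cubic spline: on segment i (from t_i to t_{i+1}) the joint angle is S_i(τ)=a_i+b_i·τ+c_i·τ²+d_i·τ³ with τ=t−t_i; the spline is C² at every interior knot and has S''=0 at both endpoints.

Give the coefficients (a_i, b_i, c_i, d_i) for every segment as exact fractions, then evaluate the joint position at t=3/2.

Δ: Δ0=1, Δ1=-6
row 1: diag=8, rhs=-42; c'=1/8, d'=-21/4
back: M1=-21/4
M: M0=0, M1=-21/4, M2=0
seg 0: a=-1, c=M0/2=0, d=(M1−M0)/(6·3)=-7/24, b=Δ0−h0·(2M0+M1)/6=29/8
seg 1: a=2, c=M1/2=-21/8, d=(M2−M1)/(6·1)=7/8, b=Δ1−h1·(2M1+M2)/6=-17/4
t_q=3/2 → seg 0, τ=3/2; S=-1+29/8·τ+0·τ²+-7/24·τ³=221/64

  seg 0: a=-1 b=29/8 c=0 d=-7/24
  seg 1: a=2 b=-17/4 c=-21/8 d=7/8
S(3/2) = 221/64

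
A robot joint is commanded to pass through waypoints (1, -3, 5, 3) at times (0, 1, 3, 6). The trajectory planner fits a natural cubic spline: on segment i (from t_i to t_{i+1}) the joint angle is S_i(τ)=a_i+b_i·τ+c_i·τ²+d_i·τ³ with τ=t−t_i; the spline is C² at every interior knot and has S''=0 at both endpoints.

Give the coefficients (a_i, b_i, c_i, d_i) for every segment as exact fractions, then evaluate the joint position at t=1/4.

  seg 0: a=1 b=-235/42 c=0 d=67/42
  seg 1: a=-3 b=-17/21 c=67/14 d=-25/21
  seg 2: a=5 b=85/21 c=-33/14 d=11/42
S(1/4) = -335/896

Δ: Δ0=-4, Δ1=4, Δ2=-2/3
row 1: diag=6, rhs=48; c'=1/3, d'=8
row 2: denom=10−2·1/3=28/3; d'=(-28−2·8)/(28/3)=-33/7
back: M2=-33/7
back: M1=8−1/3·-33/7=67/7
M: M0=0, M1=67/7, M2=-33/7, M3=0
seg 0: a=1, c=M0/2=0, d=(M1−M0)/(6·1)=67/42, b=Δ0−h0·(2M0+M1)/6=-235/42
seg 1: a=-3, c=M1/2=67/14, d=(M2−M1)/(6·2)=-25/21, b=Δ1−h1·(2M1+M2)/6=-17/21
seg 2: a=5, c=M2/2=-33/14, d=(M3−M2)/(6·3)=11/42, b=Δ2−h2·(2M2+M3)/6=85/21
t_q=1/4 → seg 0, τ=1/4; S=1+-235/42·τ+0·τ²+67/42·τ³=-335/896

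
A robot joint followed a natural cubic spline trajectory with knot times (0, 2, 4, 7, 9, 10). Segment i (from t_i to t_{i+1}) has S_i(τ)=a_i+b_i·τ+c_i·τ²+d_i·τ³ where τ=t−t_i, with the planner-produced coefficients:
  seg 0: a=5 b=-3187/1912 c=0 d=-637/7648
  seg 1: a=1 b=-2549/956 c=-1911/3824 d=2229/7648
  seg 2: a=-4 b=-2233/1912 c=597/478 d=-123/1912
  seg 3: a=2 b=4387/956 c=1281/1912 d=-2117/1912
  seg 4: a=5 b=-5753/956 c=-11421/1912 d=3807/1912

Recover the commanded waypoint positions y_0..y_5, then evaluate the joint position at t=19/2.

y_0 = S_0(0) = a_0 = 5
y_1 = S_1(0) = a_1 = 1
y_2 = S_2(0) = a_2 = -4
y_3 = S_3(0) = a_3 = 2
y_4 = S_4(0) = a_4 = 5
y_5 = S_4(1) = -5
t_q=19/2 is in segment 4 (τ=1/2); S_4(τ)=11421/15296

y_0=5 y_1=1 y_2=-4 y_3=2 y_4=5 y_5=-5
S(19/2) = 11421/15296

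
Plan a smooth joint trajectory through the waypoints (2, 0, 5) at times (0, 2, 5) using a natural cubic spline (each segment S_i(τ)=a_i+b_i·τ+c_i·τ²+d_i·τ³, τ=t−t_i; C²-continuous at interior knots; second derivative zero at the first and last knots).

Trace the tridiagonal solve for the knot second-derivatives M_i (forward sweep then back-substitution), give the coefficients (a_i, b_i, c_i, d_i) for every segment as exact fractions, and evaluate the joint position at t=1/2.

Δ: Δ0=-1, Δ1=5/3
row 1: diag=10, rhs=16; c'=3/10, d'=8/5
back: M1=8/5
M: M0=0, M1=8/5, M2=0
seg 0: a=2, c=M0/2=0, d=(M1−M0)/(6·2)=2/15, b=Δ0−h0·(2M0+M1)/6=-23/15
seg 1: a=0, c=M1/2=4/5, d=(M2−M1)/(6·3)=-4/45, b=Δ1−h1·(2M1+M2)/6=1/15
t_q=1/2 → seg 0, τ=1/2; S=2+-23/15·τ+0·τ²+2/15·τ³=5/4

  seg 0: a=2 b=-23/15 c=0 d=2/15
  seg 1: a=0 b=1/15 c=4/5 d=-4/45
S(1/2) = 5/4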